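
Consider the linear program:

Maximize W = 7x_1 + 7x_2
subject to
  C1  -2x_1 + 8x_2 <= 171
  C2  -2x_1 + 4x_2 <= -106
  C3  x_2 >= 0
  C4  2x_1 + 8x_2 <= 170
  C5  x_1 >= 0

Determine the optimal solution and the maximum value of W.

Corner points and W = 7x_1 + 7x_2:
  (53, 0) → W = 371
  (191/3, 16/3) → W = 483
  (85, 0) → W = 595

The optimum lies where x_2 = 0 and 2x_1 + 8x_2 = 170.
Solving simultaneously gives x_1 = 85, x_2 = 0.

x_1 = 85, x_2 = 0, maximum W = 595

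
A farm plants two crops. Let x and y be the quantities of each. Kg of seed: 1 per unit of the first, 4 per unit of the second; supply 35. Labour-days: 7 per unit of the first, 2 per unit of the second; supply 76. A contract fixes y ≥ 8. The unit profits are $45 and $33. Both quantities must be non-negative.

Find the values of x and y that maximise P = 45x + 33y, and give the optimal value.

x = 3, y = 8, maximum P = 399

Feasible corners and P = 45x + 33y:
  (0, 35/4) → P = 1155/4
  (0, 8) → P = 264
  (3, 8) → P = 399

The binding constraints are x + 4y = 35 and y = 8.
Solving simultaneously gives x = 3, y = 8.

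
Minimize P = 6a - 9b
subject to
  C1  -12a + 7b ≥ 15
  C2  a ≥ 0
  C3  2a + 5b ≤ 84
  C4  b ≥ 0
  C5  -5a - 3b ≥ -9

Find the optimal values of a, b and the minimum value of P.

Extreme points and P = 6a - 9b:
  (0, 15/7) → P = -135/7
  (18/71, 183/71) → P = -1539/71
  (0, 3) → P = -27

At the optimal vertex, a = 0 and -5a - 3b = -9.
Solving simultaneously gives a = 0, b = 3.

a = 0, b = 3, minimum P = -27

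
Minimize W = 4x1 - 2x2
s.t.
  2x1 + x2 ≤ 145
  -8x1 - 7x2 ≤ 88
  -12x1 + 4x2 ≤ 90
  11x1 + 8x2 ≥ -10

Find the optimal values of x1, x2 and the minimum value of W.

Feasible corners and W = 4x1 - 2x2:
  (1103/6, -668/3) → W = 3542/3
  (49/2, 96) → W = -94
  (634/13, -888/13) → W = 4312/13
  (-38/7, 87/14) → W = -239/7

x1 = 49/2, x2 = 96, minimum W = -94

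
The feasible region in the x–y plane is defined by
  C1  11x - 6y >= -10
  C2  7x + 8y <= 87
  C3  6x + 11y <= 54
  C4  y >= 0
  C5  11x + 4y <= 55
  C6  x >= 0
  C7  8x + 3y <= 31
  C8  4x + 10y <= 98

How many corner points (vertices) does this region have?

5

The feasible vertices (each the meet of two boundaries and inside every other half-plane) are:
  (214/157, 654/157)
  (0, 5/3)
  (179/70, 123/35)
  (0, 0)
  (31/8, 0)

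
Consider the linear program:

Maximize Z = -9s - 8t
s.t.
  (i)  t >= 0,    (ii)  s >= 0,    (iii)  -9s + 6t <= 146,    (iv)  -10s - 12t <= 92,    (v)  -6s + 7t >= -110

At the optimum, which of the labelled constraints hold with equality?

Vertices and Z = -9s - 8t:
  (0, 0) → Z = 0
  (55/3, 0) → Z = -165
  (0, 73/3) → Z = -584/3
The feasible region is unbounded (it extends along (7, 6), (2, 3)), but Z strictly decreases along every unbounded feasible direction, so there is no improving ray and the maximum is attained at a vertex.

The maximum is at (0, 0). Substituting into each constraint, equality holds for (i) and (ii); the remaining constraints have slack.

(i) and (ii)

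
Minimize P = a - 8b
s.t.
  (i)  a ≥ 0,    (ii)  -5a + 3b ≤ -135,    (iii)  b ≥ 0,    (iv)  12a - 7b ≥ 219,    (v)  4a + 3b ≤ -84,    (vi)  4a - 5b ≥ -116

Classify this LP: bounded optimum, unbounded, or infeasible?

infeasible

The boundaries a = 0 and -5a + 3b = -135 meet at (0, -45), but that point violates b ≥ 0. Every candidate vertex is excluded by some other constraint, so the feasible region is empty.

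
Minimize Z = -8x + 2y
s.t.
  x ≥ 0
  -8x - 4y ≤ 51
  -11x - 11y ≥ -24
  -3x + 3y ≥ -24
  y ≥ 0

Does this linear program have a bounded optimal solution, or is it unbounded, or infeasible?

bounded optimum

Feasible corners and Z = -8x + 2y:
  (0, 24/11) → Z = 48/11
  (0, 0) → Z = 0
  (24/11, 0) → Z = -192/11
The feasible region has finitely many vertices and no improving ray; the minimum is -192/11 at (24/11, 0).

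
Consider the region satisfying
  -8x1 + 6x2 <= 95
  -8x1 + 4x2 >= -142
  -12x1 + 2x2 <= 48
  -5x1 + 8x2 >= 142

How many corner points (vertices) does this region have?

3

Intersecting each pair of boundary lines and keeping only the points that satisfy every inequality leaves:
  (77, 237/2)
  (46/17, 661/34)
  (426/11, 923/22)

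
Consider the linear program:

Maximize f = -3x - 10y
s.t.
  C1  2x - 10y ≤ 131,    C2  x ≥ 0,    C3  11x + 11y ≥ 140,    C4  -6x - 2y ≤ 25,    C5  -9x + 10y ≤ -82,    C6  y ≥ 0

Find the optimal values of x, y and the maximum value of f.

The feasible region is unbounded (it extends along (10, 9), (5, 1)), but f strictly decreases along every unbounded feasible direction, so there is no improving ray and the maximum is attained at a vertex.

x = 140/11, y = 0, maximum f = -420/11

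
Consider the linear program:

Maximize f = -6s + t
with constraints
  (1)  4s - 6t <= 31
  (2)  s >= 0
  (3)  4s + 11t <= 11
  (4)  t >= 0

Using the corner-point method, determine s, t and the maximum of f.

s = 0, t = 1, maximum f = 1

Vertices and f = -6s + t:
  (0, 1) → f = 1
  (0, 0) → f = 0
  (11/4, 0) → f = -33/2

The optimum lies where s = 0 and 4s + 11t = 11.
Solving simultaneously gives s = 0, t = 1.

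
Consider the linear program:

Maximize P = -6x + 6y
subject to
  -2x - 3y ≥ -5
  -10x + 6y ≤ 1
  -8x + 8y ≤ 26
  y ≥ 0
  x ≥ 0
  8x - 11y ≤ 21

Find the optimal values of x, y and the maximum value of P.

x = 9/14, y = 26/21, maximum P = 25/7

Corner points and P = -6x + 6y:
  (9/14, 26/21) → P = 25/7
  (5/2, 0) → P = -15
  (0, 1/6) → P = 1
  (0, 0) → P = 0

The optimum lies where -2x - 3y = -5 and -10x + 6y = 1.
Solving simultaneously gives x = 9/14, y = 26/21.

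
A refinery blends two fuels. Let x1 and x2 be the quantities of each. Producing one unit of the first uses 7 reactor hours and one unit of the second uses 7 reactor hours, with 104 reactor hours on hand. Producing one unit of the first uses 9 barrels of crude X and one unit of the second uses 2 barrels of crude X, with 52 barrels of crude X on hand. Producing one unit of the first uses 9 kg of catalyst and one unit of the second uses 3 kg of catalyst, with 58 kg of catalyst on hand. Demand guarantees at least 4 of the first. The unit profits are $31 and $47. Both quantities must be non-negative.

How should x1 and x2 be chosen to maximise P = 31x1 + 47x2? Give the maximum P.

Extreme points and P = 31x1 + 47x2:
  (52/9, 0) → P = 1612/9
  (4, 0) → P = 124
  (40/9, 6) → P = 3778/9
  (4, 22/3) → P = 1406/3

x1 = 4, x2 = 22/3, maximum P = 1406/3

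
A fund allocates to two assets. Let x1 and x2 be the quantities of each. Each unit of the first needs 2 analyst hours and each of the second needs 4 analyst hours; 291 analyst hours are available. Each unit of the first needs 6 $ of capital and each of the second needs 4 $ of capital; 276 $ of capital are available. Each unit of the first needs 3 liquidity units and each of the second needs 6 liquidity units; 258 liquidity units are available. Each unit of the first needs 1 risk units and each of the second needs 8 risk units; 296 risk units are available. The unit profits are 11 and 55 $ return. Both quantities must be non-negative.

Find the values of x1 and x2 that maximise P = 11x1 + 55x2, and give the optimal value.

The binding constraints are 3x1 + 6x2 = 258 and x1 + 8x2 = 296.
Solving simultaneously gives x1 = 16, x2 = 35.

x1 = 16, x2 = 35, maximum P = 2101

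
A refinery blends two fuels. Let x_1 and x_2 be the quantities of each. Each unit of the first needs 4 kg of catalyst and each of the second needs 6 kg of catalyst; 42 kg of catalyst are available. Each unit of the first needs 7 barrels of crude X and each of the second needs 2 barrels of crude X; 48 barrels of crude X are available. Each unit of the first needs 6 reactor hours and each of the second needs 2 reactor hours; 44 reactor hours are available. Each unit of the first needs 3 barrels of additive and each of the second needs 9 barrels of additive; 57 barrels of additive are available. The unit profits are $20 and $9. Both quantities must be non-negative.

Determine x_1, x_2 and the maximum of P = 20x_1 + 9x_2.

Extreme points and P = 20x_1 + 9x_2:
  (0, 0) → P = 0
  (0, 19/3) → P = 57
  (48/7, 0) → P = 960/7
  (6, 3) → P = 147
  (2, 17/3) → P = 91

The optimum lies where 4x_1 + 6x_2 = 42 and 7x_1 + 2x_2 = 48.
Solving simultaneously gives x_1 = 6, x_2 = 3.

x_1 = 6, x_2 = 3, maximum P = 147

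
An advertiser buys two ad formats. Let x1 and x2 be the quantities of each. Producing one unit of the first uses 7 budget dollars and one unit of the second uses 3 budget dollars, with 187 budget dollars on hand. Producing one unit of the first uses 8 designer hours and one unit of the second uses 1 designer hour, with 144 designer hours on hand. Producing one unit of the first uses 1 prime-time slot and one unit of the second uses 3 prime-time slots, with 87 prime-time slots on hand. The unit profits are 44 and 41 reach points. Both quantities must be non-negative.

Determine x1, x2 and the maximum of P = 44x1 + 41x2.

x1 = 15, x2 = 24, maximum P = 1644

Vertices and P = 44x1 + 41x2:
  (0, 0) → P = 0
  (0, 29) → P = 1189
  (18, 0) → P = 792
  (15, 24) → P = 1644

At the optimal vertex, 8x1 + x2 = 144 and x1 + 3x2 = 87.
Solving simultaneously gives x1 = 15, x2 = 24.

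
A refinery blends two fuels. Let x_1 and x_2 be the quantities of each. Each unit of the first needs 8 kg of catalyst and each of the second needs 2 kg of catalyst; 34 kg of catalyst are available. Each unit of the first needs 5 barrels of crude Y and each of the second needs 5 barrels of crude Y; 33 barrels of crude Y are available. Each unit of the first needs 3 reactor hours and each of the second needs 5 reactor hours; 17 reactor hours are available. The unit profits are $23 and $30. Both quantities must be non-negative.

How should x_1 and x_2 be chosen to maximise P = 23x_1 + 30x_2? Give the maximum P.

x_1 = 4, x_2 = 1, maximum P = 122

Extreme points and P = 23x_1 + 30x_2:
  (0, 0) → P = 0
  (0, 17/5) → P = 102
  (17/4, 0) → P = 391/4
  (4, 1) → P = 122

The optimum lies where 8x_1 + 2x_2 = 34 and 3x_1 + 5x_2 = 17.
Solving simultaneously gives x_1 = 4, x_2 = 1.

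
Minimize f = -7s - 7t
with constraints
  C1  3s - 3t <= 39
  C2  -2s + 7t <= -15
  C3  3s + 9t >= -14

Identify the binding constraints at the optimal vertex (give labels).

C1 and C2

Vertices and f = -7s - 7t:
  (76/5, 11/5) → f = -609/5
  (103/12, -53/12) → f = -175/6
  (37/39, -73/39) → f = 84/13

The minimum is at (76/5, 11/5). Substituting into each constraint, equality holds for C1 and C2; the remaining constraints have slack.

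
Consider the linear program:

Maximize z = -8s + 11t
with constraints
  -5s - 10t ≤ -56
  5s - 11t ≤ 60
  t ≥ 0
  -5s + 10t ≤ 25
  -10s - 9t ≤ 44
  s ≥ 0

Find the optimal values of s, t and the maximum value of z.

Vertices and z = -8s + 11t:
  (56/5, 0) → z = -448/5
  (31/10, 81/20) → z = 79/4
  (12, 0) → z = -96
The feasible region is unbounded (it extends along (2, 1), (11, 5)), but z strictly decreases along every unbounded feasible direction, so there is no improving ray and the maximum is attained at a vertex.

The optimum lies where -5s - 10t = -56 and -5s + 10t = 25.
Solving simultaneously gives s = 31/10, t = 81/20.

s = 31/10, t = 81/20, maximum z = 79/4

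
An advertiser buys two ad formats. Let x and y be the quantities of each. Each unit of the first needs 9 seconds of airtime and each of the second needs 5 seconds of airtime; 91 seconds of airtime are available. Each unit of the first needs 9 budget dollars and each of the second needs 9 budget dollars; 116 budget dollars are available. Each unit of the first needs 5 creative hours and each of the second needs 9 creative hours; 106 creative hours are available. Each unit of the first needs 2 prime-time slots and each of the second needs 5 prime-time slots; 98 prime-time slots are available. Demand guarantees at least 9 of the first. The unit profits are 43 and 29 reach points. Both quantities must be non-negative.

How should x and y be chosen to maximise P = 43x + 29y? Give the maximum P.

x = 9, y = 2, maximum P = 445

Extreme points and P = 43x + 29y:
  (91/9, 0) → P = 3913/9
  (9, 0) → P = 387
  (9, 2) → P = 445

The optimum lies where 9x + 5y = 91 and x = 9.
Solving simultaneously gives x = 9, y = 2.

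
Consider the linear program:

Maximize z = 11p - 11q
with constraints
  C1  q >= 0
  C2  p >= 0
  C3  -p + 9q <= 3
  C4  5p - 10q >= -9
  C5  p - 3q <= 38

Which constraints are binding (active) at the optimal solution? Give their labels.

Corner points and z = 11p - 11q:
  (0, 0) → z = 0
  (38, 0) → z = 418
  (0, 1/3) → z = -11/3
  (117/2, 41/6) → z = 1705/3

The maximum is at (117/2, 41/6). Substituting into each constraint, equality holds for C3 and C5; the remaining constraints have slack.

C3 and C5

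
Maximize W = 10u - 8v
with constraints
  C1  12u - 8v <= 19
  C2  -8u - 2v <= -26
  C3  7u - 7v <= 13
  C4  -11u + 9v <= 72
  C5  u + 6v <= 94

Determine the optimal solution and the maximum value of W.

Feasible corners and W = 10u - 8v:
  (123/44, 20/11) → W = 295/22
  (433/40, 1109/80) → W = -53/20
  (45/47, 431/47) → W = -2998/47
  (138/25, 1106/75) → W = -4708/75

The binding constraints are 12u - 8v = 19 and -8u - 2v = -26.
Solving simultaneously gives u = 123/44, v = 20/11.

u = 123/44, v = 20/11, maximum W = 295/22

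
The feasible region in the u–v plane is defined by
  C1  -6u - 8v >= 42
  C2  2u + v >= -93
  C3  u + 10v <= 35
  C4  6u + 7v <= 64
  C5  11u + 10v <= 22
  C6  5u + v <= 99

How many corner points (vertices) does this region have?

5

The feasible vertices (each the meet of two boundaries and inside every other half-plane) are:
  (-175/13, 63/13)
  (149/7, -297/14)
  (-965/19, 163/19)
  (64, -221)
  (968/39, -979/39)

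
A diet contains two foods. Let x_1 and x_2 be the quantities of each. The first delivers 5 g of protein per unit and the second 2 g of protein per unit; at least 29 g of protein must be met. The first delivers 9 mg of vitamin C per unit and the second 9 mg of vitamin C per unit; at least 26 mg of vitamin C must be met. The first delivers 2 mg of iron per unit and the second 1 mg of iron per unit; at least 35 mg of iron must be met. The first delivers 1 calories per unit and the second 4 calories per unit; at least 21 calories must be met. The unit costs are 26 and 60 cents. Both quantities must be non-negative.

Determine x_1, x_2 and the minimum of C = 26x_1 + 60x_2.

The feasible region is unbounded (it extends along (0, 1), (1, 0)), but C strictly increases along every unbounded feasible direction, so there is no improving ray and the minimum is attained at a vertex.

x_1 = 17, x_2 = 1, minimum C = 502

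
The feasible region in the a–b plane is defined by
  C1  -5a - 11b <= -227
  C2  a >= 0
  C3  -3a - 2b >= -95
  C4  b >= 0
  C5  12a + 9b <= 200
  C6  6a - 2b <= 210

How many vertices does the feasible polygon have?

3

The feasible vertices (each the meet of two boundaries and inside every other half-plane) are:
  (0, 227/11)
  (157/87, 1724/87)
  (0, 200/9)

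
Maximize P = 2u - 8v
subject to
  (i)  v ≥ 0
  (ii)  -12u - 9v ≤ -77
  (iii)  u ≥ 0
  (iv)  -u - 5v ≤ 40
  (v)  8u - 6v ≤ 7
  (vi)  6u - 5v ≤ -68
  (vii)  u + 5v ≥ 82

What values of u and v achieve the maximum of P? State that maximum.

u = 2, v = 16, maximum P = -124

Extreme points and P = 2u - 8v:
  (0, 82/5) → P = -656/5
  (443/4, 293/2) → P = -1901/2
  (2, 16) → P = -124
The feasible region is unbounded (it extends along (0, 1), (3, 4)), but P strictly decreases along every unbounded feasible direction, so there is no improving ray and the maximum is attained at a vertex.

The binding constraints are 6u - 5v = -68 and u + 5v = 82.
Solving simultaneously gives u = 2, v = 16.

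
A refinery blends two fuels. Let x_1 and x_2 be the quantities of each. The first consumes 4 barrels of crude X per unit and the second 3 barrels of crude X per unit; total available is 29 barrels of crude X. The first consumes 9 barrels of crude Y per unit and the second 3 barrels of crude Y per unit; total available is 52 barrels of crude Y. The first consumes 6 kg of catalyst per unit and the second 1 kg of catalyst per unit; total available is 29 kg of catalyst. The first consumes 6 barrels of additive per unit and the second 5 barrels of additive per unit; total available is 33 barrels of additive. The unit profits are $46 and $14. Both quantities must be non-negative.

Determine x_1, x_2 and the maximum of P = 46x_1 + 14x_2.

x_1 = 14/3, x_2 = 1, maximum P = 686/3

Extreme points and P = 46x_1 + 14x_2:
  (0, 0) → P = 0
  (0, 33/5) → P = 462/5
  (29/6, 0) → P = 667/3
  (14/3, 1) → P = 686/3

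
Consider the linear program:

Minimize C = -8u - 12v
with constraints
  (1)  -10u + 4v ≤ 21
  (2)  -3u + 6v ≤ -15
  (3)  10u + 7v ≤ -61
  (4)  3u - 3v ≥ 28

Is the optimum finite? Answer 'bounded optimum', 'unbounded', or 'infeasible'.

bounded optimum

Vertices and C = -8u - 12v:
  (-175/18, -343/18) → C = 2758/9
  (13/51, -463/51) → C = 5452/51
The feasible region has finitely many vertices and no improving ray; the minimum is 5452/51 at (13/51, -463/51).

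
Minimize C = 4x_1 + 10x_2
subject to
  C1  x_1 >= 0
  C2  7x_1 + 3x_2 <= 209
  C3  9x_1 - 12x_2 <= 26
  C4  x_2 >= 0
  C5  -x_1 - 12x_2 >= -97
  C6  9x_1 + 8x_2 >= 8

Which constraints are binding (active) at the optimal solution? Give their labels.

Feasible corners and C = 4x_1 + 10x_2:
  (0, 97/12) → C = 485/6
  (0, 1) → C = 10
  (26/9, 0) → C = 104/9
  (123/10, 847/120) → C = 7187/60
  (8/9, 0) → C = 32/9

The minimum is at (8/9, 0). Substituting into each constraint, equality holds for C4 and C6; the remaining constraints have slack.

C4 and C6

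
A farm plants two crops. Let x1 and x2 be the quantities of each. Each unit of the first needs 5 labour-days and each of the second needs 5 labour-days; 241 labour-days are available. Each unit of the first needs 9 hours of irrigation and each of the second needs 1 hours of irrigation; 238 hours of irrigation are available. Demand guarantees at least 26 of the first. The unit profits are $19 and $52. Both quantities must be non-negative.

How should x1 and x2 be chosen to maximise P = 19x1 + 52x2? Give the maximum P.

Extreme points and P = 19x1 + 52x2:
  (238/9, 0) → P = 4522/9
  (26, 0) → P = 494
  (26, 4) → P = 702

The binding constraints are 9x1 + x2 = 238 and x1 = 26.
Solving simultaneously gives x1 = 26, x2 = 4.

x1 = 26, x2 = 4, maximum P = 702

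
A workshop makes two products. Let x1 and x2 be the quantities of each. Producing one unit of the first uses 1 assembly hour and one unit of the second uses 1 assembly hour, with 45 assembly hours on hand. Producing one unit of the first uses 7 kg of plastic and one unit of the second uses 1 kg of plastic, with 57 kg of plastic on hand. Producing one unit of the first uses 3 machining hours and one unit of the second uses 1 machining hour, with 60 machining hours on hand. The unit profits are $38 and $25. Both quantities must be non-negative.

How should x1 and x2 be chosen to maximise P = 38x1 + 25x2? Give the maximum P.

Vertices and P = 38x1 + 25x2:
  (0, 0) → P = 0
  (0, 45) → P = 1125
  (57/7, 0) → P = 2166/7
  (2, 43) → P = 1151

x1 = 2, x2 = 43, maximum P = 1151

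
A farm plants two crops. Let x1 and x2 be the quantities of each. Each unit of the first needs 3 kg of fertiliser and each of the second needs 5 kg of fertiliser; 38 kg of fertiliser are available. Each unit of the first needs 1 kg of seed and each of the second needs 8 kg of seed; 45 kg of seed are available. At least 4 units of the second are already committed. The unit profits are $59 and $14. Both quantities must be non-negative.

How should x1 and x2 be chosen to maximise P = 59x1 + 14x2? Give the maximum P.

x1 = 6, x2 = 4, maximum P = 410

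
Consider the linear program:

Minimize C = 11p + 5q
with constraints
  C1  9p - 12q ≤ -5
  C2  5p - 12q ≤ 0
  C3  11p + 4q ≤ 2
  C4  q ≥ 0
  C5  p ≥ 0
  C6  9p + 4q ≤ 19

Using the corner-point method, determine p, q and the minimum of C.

Vertices and C = 11p + 5q:
  (1/42, 73/168) → C = 409/168
  (0, 5/12) → C = 25/12
  (0, 1/2) → C = 5/2

At the optimal vertex, 9p - 12q = -5 and p = 0.
Solving simultaneously gives p = 0, q = 5/12.

p = 0, q = 5/12, minimum C = 25/12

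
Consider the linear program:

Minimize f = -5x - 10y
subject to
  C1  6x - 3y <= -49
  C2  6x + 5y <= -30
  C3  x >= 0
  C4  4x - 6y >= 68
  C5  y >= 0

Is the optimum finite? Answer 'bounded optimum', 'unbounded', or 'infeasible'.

The boundaries 4x - 6y = 68 and y = 0 meet at (17, 0), but that point violates 6x - 3y ≤ -49. Every candidate vertex is excluded by some other constraint, so the feasible region is empty.

infeasible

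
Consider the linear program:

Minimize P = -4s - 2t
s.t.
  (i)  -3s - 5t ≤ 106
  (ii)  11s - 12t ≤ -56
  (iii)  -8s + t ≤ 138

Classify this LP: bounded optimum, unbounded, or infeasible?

From the feasible point (-1552/91, -998/91), moving in the direction (1, 8) keeps every constraint satisfied while P decreases without bound.

unbounded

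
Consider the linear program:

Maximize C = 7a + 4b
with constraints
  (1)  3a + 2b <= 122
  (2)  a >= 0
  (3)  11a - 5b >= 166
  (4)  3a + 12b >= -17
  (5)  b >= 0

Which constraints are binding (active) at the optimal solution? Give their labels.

Extreme points and C = 7a + 4b:
  (942/37, 844/37) → C = 9970/37
  (122/3, 0) → C = 854/3
  (166/11, 0) → C = 1162/11

The maximum is at (122/3, 0). Substituting into each constraint, equality holds for (1) and (5); the remaining constraints have slack.

(1) and (5)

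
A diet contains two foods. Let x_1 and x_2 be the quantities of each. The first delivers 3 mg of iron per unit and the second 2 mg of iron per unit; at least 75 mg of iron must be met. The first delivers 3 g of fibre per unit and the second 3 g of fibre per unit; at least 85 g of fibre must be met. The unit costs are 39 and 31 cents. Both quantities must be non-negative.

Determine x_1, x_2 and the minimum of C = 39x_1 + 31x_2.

Feasible corners and C = 39x_1 + 31x_2:
  (0, 75/2) → C = 2325/2
  (85/3, 0) → C = 1105
  (55/3, 10) → C = 1025
The feasible region is unbounded (it extends along (0, 1), (1, 0)), but C strictly increases along every unbounded feasible direction, so there is no improving ray and the minimum is attained at a vertex.

x_1 = 55/3, x_2 = 10, minimum C = 1025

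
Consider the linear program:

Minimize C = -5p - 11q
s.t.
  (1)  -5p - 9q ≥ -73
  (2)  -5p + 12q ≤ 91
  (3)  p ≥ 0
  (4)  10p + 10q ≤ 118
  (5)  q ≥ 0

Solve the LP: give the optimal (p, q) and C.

Corner points and C = -5p - 11q:
  (19/35, 164/21) → C = -1861/21
  (83/10, 7/2) → C = -80
  (0, 91/12) → C = -1001/12
  (0, 0) → C = 0
  (59/5, 0) → C = -59

p = 19/35, q = 164/21, minimum C = -1861/21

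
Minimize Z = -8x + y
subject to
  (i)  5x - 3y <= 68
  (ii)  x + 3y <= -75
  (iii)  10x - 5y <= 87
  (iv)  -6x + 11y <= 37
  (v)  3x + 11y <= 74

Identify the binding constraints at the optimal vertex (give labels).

(ii) and (iii)

Corner points and Z = -8x + y:
  (-79/5, -49) → Z = 387/5
  (-114/35, -837/35) → Z = 15/7
  (-936/29, -413/29) → Z = 7075/29
The feasible region is unbounded (it extends along (-3, -5), (-11, -6)), but Z strictly increases along every unbounded feasible direction, so there is no improving ray and the minimum is attained at a vertex.

The minimum is at (-114/35, -837/35). Substituting into each constraint, equality holds for (ii) and (iii); the remaining constraints have slack.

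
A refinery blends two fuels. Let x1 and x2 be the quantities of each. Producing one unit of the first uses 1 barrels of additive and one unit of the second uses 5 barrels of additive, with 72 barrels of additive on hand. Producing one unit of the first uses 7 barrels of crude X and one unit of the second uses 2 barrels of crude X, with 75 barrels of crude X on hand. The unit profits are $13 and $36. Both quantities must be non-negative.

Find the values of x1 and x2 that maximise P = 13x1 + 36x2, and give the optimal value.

Corner points and P = 13x1 + 36x2:
  (0, 0) → P = 0
  (0, 72/5) → P = 2592/5
  (75/7, 0) → P = 975/7
  (7, 13) → P = 559

x1 = 7, x2 = 13, maximum P = 559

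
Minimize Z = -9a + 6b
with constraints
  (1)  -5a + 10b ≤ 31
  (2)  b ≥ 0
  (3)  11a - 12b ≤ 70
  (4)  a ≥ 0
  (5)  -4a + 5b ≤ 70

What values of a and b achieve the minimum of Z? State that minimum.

a = 536/25, b = 691/50, minimum Z = -2751/25

Vertices and Z = -9a + 6b:
  (536/25, 691/50) → Z = -2751/25
  (0, 31/10) → Z = 93/5
  (70/11, 0) → Z = -630/11
  (0, 0) → Z = 0

The optimum lies where -5a + 10b = 31 and 11a - 12b = 70.
Solving simultaneously gives a = 536/25, b = 691/50.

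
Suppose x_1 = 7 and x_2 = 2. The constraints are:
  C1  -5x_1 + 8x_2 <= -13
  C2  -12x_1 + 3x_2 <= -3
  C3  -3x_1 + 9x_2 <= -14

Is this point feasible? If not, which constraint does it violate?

Constraint C3: -3x_1 + 9x_2 = -3, which is not ≤ -14. All other constraints are satisfied.

not feasible — violates C3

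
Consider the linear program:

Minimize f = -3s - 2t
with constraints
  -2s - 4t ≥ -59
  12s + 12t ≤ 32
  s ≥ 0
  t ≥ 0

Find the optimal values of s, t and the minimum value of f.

Corner points and f = -3s - 2t:
  (0, 8/3) → f = -16/3
  (8/3, 0) → f = -8
  (0, 0) → f = 0

s = 8/3, t = 0, minimum f = -8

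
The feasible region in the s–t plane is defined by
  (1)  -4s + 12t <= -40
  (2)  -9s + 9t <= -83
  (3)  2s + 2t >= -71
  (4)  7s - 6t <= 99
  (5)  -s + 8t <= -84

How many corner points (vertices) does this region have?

Intersecting each pair of boundary lines and keeping only the points that satisfy every inequality leaves:
  (-473/36, -805/36)
  (-92/63, -673/63)
  (-114/13, -695/26)
  (144/25, -489/50)

4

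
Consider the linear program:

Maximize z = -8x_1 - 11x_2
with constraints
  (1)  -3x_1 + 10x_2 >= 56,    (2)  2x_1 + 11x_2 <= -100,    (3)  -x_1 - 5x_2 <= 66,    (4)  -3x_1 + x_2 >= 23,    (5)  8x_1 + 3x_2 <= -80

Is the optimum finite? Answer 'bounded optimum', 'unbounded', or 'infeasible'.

bounded optimum

Feasible corners and z = -8x_1 - 11x_2:
  (-1616/53, -188/53) → z = 14996/53
  (-188/5, -142/25) → z = 9082/25
  (-226, 32) → z = 1456
The feasible region has finitely many vertices and no improving ray; the maximum is 1456 at (-226, 32).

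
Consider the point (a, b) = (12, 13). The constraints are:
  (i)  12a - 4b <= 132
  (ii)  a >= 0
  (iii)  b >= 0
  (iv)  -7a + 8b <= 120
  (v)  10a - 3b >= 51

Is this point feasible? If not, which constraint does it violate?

(i): 92 ≤ 132 ✓
(ii): 12 ≥ 0 ✓
(iii): 13 ≥ 0 ✓
(iv): 20 ≤ 120 ✓
(v): 81 ≥ 51 ✓

feasible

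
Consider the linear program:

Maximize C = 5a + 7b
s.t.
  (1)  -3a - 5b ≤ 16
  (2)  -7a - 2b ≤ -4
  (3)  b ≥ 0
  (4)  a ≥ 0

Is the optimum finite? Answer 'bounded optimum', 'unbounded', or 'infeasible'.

unbounded

From the feasible point (4/7, 0), moving in the direction (0, 1) keeps every constraint satisfied while C increases without bound.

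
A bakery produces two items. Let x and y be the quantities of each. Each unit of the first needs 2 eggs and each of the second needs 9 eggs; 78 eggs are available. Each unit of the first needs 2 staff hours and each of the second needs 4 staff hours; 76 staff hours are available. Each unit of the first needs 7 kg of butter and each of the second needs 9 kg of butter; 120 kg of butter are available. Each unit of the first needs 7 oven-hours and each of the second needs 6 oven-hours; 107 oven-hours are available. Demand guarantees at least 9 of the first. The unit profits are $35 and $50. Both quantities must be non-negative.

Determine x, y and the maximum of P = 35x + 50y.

x = 9, y = 19/3, maximum P = 1895/3

Extreme points and P = 35x + 50y:
  (107/7, 0) → P = 535
  (9, 0) → P = 315
  (81/7, 13/3) → P = 1865/3
  (9, 19/3) → P = 1895/3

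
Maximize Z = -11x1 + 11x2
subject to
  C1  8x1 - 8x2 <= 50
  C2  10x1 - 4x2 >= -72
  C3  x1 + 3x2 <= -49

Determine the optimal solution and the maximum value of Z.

Feasible corners and Z = -11x1 + 11x2:
  (-97/6, -269/12) → Z = -275/4
  (-121/16, -221/16) → Z = -275/4
  (-206/17, -209/17) → Z = -33/17

x1 = -206/17, x2 = -209/17, maximum Z = -33/17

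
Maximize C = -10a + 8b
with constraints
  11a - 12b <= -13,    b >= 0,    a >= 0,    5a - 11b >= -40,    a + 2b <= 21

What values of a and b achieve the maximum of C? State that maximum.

Vertices and C = -10a + 8b:
  (0, 13/12) → C = 26/3
  (337/61, 375/61) → C = -370/61
  (0, 40/11) → C = 320/11

At the optimal vertex, a = 0 and 5a - 11b = -40.
Solving simultaneously gives a = 0, b = 40/11.

a = 0, b = 40/11, maximum C = 320/11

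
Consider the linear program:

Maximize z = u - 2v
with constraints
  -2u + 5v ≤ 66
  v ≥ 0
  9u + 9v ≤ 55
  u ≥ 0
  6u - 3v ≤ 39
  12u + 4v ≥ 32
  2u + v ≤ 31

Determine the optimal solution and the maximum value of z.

Vertices and z = u - 2v:
  (55/9, 0) → z = 55/9
  (8/3, 0) → z = 8/3
  (17/18, 31/6) → z = -169/18

u = 55/9, v = 0, maximum z = 55/9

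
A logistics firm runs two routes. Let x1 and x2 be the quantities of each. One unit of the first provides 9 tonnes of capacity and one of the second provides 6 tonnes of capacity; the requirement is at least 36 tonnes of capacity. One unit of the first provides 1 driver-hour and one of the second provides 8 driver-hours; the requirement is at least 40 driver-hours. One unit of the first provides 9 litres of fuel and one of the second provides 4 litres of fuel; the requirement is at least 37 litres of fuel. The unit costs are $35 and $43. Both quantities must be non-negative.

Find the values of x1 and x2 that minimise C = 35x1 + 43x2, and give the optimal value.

x1 = 2, x2 = 19/4, minimum C = 1097/4

Extreme points and C = 35x1 + 43x2:
  (0, 37/4) → C = 1591/4
  (40, 0) → C = 1400
  (2, 19/4) → C = 1097/4
The feasible region is unbounded (it extends along (0, 1), (1, 0)), but C strictly increases along every unbounded feasible direction, so there is no improving ray and the minimum is attained at a vertex.

At the optimal vertex, x1 + 8x2 = 40 and 9x1 + 4x2 = 37.
Solving simultaneously gives x1 = 2, x2 = 19/4.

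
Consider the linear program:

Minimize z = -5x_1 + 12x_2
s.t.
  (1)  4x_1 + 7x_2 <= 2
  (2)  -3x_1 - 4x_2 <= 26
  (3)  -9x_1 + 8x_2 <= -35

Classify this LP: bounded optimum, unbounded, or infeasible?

unbounded

From the feasible point (261/95, -122/95), moving in the direction (4, -3) keeps every constraint satisfied while z decreases without bound.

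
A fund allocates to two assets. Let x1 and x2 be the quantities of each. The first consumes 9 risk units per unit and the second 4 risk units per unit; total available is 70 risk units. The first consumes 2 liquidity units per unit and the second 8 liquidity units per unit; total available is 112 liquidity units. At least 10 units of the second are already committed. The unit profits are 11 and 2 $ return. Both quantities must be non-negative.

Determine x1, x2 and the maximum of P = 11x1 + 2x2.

Corner points and P = 11x1 + 2x2:
  (0, 14) → P = 28
  (0, 10) → P = 20
  (7/4, 217/16) → P = 371/8
  (10/3, 10) → P = 170/3

The optimum lies where 9x1 + 4x2 = 70 and x2 = 10.
Solving simultaneously gives x1 = 10/3, x2 = 10.

x1 = 10/3, x2 = 10, maximum P = 170/3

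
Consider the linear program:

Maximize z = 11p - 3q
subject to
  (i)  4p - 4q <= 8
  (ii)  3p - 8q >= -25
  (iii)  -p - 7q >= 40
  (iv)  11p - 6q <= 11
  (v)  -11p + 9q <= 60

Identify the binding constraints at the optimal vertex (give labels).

Vertices and z = 11p - 3q:
  (-13/4, -21/4) → z = -20
  (-39, -41) → z = -306
  (-390/43, -190/43) → z = -3720/43

The maximum is at (-13/4, -21/4). Substituting into each constraint, equality holds for (i) and (iii); the remaining constraints have slack.

(i) and (iii)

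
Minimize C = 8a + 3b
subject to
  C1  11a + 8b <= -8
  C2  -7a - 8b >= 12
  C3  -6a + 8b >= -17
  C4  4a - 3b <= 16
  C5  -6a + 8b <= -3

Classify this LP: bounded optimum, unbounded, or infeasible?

From the feasible point (5/13, -191/104), moving in the direction (-8, -6) keeps every constraint satisfied while C decreases without bound.

unbounded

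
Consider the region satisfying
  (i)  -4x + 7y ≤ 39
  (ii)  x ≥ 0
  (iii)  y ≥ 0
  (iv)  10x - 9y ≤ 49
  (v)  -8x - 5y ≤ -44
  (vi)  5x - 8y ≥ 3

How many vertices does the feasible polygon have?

The feasible vertices (each the meet of two boundaries and inside every other half-plane) are:
  (641/122, 24/61)
  (73/7, 43/7)
  (367/89, 196/89)

3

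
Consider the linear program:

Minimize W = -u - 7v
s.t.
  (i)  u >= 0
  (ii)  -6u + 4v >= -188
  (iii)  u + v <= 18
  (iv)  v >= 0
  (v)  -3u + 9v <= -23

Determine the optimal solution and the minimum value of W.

u = 185/12, v = 31/12, minimum W = -67/2

Extreme points and W = -u - 7v:
  (18, 0) → W = -18
  (185/12, 31/12) → W = -67/2
  (23/3, 0) → W = -23/3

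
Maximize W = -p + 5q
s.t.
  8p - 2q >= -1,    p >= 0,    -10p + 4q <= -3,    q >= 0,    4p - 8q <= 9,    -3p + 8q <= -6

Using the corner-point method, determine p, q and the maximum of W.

p = 3, q = 3/8, maximum W = -9/8

Feasible corners and W = -p + 5q:
  (9/4, 0) → W = -9/4
  (2, 0) → W = -2
  (3, 3/8) → W = -9/8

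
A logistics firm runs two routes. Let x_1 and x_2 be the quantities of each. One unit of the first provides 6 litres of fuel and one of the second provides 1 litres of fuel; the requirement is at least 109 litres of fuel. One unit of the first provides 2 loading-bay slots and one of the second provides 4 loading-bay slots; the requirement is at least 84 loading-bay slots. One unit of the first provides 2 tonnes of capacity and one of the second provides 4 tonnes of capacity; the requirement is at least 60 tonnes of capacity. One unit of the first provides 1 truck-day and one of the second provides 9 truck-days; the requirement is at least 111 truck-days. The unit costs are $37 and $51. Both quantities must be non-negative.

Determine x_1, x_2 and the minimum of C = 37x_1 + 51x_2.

Corner points and C = 37x_1 + 51x_2:
  (0, 109) → C = 5559
  (111, 0) → C = 4107
  (16, 13) → C = 1255
  (156/7, 69/7) → C = 9291/7
The feasible region is unbounded (it extends along (0, 1), (1, 0)), but C strictly increases along every unbounded feasible direction, so there is no improving ray and the minimum is attained at a vertex.

The binding constraints are 6x_1 + x_2 = 109 and 2x_1 + 4x_2 = 84.
Solving simultaneously gives x_1 = 16, x_2 = 13.

x_1 = 16, x_2 = 13, minimum C = 1255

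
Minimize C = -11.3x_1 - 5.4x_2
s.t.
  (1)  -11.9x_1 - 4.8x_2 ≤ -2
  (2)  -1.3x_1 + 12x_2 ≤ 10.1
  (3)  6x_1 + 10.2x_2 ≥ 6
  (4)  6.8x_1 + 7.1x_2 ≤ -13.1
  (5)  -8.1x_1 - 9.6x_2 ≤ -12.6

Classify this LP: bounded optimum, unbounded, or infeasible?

infeasible

The boundaries -1.3x_1 + 12x_2 = 10.1 and -8.1x_1 - 9.6x_2 = -12.6 meet at (226/457, 3273/3656), but that point violates 6.8x_1 + 7.1x_2 ≤ -13.1. Every candidate vertex is excluded by some other constraint, so the feasible region is empty.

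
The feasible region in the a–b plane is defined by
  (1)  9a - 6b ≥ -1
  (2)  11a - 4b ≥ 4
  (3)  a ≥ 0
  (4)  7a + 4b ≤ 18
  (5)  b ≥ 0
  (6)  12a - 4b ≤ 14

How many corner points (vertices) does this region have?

5

Pairwise boundary intersections that survive every other constraint:
  (14/15, 47/30)
  (4/3, 13/6)
  (4/11, 0)
  (32/19, 59/38)
  (7/6, 0)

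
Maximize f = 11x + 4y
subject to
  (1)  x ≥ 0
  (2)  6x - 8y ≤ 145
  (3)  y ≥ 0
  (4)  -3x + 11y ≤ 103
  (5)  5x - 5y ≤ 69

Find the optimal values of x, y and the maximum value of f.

x = 637/20, y = 361/20, maximum f = 8451/20

Corner points and f = 11x + 4y:
  (0, 0) → f = 0
  (0, 103/11) → f = 412/11
  (69/5, 0) → f = 759/5
  (637/20, 361/20) → f = 8451/20

The optimum lies where -3x + 11y = 103 and 5x - 5y = 69.
Solving simultaneously gives x = 637/20, y = 361/20.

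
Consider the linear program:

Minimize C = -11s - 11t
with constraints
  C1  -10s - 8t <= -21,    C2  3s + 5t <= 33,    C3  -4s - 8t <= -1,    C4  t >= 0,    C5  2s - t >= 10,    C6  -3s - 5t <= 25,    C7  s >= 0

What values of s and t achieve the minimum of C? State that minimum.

s = 11, t = 0, minimum C = -121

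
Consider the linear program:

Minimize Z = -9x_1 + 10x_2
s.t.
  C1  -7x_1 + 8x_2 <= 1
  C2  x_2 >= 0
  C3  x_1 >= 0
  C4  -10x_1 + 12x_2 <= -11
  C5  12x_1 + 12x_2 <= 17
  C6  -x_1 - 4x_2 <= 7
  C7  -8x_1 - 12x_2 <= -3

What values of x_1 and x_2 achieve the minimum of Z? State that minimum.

x_1 = 17/12, x_2 = 0, minimum Z = -51/4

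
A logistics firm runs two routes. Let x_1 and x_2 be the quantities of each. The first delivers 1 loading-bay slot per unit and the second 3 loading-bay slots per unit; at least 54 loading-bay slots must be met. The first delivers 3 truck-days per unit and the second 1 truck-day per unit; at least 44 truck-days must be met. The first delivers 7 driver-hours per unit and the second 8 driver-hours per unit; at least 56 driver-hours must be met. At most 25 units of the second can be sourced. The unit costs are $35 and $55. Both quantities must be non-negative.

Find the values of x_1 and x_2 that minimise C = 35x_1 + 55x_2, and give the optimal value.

Vertices and C = 35x_1 + 55x_2:
  (54, 0) → C = 1890
  (39/4, 59/4) → C = 2305/2
  (19/3, 25) → C = 4790/3
The feasible region is unbounded (it extends along (1, 0)), but C strictly increases along every unbounded feasible direction, so there is no improving ray and the minimum is attained at a vertex.

At the optimal vertex, x_1 + 3x_2 = 54 and 3x_1 + x_2 = 44.
Solving simultaneously gives x_1 = 39/4, x_2 = 59/4.

x_1 = 39/4, x_2 = 59/4, minimum C = 2305/2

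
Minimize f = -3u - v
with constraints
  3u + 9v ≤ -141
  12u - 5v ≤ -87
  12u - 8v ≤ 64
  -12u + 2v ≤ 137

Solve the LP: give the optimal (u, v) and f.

Vertices and f = -3u - v:
  (-496/41, -477/41) → f = 1965/41
  (-505/38, -427/38) → f = 971/19
  (-511/36, -50/3) → f = 237/4

The optimum lies where 3u + 9v = -141 and 12u - 5v = -87.
Solving simultaneously gives u = -496/41, v = -477/41.

u = -496/41, v = -477/41, minimum f = 1965/41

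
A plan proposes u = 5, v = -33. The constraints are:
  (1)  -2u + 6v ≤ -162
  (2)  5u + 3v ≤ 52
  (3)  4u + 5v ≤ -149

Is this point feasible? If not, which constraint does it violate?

Constraint (3): 4u + 5v = -145, which is not ≤ -149. All other constraints are satisfied.

not feasible — violates (3)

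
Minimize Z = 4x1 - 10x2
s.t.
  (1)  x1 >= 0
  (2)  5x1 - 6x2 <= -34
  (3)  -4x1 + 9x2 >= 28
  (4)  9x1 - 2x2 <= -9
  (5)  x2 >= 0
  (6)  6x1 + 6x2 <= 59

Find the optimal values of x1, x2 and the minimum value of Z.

Corner points and Z = 4x1 - 10x2:
  (0, 17/3) → Z = -170/3
  (0, 59/6) → Z = -295/3
  (7/22, 261/44) → Z = -1277/22
  (32/33, 195/22) → Z = -2797/33

x1 = 0, x2 = 59/6, minimum Z = -295/3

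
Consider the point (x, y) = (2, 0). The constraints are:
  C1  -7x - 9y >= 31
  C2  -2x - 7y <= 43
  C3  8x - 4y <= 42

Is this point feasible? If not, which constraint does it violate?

Constraint C1: -7x - 9y = -14, which is not ≥ 31. All other constraints are satisfied.

not feasible — violates C1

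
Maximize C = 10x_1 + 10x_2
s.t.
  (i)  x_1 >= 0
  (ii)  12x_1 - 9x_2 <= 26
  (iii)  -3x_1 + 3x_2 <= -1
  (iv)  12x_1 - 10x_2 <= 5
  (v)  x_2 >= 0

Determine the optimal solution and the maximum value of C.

Vertices and C = 10x_1 + 10x_2:
  (5/6, 1/2) → C = 40/3
  (1/3, 0) → C = 10/3
  (5/12, 0) → C = 25/6

At the optimal vertex, -3x_1 + 3x_2 = -1 and 12x_1 - 10x_2 = 5.
Solving simultaneously gives x_1 = 5/6, x_2 = 1/2.

x_1 = 5/6, x_2 = 1/2, maximum C = 40/3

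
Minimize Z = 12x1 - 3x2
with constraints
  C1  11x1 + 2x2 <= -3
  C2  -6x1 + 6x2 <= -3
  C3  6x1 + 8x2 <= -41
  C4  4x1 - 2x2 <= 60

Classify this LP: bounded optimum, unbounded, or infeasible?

From the feasible point (29/38, -433/76), moving in the direction (-6, -6) keeps every constraint satisfied while Z decreases without bound.

unbounded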